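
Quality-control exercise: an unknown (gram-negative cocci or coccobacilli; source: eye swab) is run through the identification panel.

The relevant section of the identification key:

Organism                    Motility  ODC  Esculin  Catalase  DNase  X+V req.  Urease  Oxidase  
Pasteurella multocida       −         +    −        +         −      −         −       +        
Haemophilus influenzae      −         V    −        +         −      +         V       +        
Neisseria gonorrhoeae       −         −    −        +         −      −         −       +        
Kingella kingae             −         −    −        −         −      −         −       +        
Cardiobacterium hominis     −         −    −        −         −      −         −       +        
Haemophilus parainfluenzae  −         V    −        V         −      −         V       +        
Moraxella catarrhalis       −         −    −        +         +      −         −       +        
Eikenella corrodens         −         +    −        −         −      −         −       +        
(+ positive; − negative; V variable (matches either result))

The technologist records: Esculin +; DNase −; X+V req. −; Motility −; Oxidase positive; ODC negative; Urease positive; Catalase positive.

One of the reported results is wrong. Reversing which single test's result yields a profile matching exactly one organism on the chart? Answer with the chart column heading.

As reported, no row in the chart matches all 8 reactions.
Reversing DNase → still no organism matches.
Reversing Esculin (to −) → unique match: Haemophilus parainfluenzae.
Reversing Oxidase → still no organism matches.
Reversing Catalase → still no organism matches.
Reversing Motility → still no organism matches.
Reversing X+V req. → still no organism matches.
Reversing Urease → still no organism matches.
Reversing ODC → still no organism matches.

Esculin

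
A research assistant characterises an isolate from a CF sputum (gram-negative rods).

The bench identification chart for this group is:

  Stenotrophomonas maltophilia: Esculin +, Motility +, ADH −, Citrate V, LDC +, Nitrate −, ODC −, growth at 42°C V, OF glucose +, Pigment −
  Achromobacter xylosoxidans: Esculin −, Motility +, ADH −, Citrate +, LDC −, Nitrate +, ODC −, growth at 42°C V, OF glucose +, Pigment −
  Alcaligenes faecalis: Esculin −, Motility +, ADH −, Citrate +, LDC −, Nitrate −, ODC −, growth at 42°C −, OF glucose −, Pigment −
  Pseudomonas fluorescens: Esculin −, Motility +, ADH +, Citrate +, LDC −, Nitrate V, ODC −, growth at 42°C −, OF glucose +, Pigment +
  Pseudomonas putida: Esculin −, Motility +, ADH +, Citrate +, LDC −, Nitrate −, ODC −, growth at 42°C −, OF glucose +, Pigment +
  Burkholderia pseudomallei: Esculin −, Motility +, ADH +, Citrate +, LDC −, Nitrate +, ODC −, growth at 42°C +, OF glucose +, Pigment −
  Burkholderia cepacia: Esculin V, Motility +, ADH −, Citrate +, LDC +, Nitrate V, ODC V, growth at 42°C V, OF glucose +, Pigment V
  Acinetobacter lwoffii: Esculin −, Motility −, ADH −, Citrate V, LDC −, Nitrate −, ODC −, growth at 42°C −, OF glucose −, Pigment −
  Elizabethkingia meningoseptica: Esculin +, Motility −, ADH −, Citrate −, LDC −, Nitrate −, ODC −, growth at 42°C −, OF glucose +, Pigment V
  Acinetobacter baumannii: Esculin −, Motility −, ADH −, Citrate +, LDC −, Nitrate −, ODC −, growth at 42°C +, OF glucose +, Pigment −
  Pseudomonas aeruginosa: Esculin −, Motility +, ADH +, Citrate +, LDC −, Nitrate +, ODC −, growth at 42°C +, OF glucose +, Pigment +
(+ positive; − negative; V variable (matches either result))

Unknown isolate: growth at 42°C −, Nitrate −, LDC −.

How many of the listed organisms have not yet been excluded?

5

growth at 42°C −: excludes Burkholderia pseudomallei, Acinetobacter baumannii, Pseudomonas aeruginosa — 8 left.
Nitrate −: excludes Achromobacter xylosoxidans — 7 left.
LDC −: excludes Stenotrophomonas maltophilia, Burkholderia cepacia — 5 left.
Still consistent: Acinetobacter lwoffii, Alcaligenes faecalis, Elizabethkingia meningoseptica, Pseudomonas fluorescens, Pseudomonas putida.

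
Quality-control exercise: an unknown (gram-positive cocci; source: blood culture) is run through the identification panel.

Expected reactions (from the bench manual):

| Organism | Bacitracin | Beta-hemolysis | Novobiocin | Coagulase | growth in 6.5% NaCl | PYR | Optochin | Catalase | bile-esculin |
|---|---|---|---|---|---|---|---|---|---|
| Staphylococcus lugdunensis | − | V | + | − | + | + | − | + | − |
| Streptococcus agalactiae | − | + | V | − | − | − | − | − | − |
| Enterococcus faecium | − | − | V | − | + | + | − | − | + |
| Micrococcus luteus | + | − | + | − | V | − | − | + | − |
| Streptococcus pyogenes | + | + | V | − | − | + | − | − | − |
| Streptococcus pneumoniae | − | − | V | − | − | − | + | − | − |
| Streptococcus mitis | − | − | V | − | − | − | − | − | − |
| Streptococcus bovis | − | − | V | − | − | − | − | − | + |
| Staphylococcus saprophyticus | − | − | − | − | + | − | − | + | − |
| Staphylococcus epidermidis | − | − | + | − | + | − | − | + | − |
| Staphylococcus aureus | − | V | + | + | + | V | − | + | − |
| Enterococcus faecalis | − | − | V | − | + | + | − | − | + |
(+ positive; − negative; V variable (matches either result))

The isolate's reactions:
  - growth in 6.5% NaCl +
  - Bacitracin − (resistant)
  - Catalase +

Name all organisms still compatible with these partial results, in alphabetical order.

Catalase +: excludes 7 organisms — 5 left.
Bacitracin −: excludes Micrococcus luteus — 4 left.
growth in 6.5% NaCl +: all 4 remaining candidates are consistent.

Staphylococcus aureus, Staphylococcus epidermidis, Staphylococcus lugdunensis, Staphylococcus saprophyticus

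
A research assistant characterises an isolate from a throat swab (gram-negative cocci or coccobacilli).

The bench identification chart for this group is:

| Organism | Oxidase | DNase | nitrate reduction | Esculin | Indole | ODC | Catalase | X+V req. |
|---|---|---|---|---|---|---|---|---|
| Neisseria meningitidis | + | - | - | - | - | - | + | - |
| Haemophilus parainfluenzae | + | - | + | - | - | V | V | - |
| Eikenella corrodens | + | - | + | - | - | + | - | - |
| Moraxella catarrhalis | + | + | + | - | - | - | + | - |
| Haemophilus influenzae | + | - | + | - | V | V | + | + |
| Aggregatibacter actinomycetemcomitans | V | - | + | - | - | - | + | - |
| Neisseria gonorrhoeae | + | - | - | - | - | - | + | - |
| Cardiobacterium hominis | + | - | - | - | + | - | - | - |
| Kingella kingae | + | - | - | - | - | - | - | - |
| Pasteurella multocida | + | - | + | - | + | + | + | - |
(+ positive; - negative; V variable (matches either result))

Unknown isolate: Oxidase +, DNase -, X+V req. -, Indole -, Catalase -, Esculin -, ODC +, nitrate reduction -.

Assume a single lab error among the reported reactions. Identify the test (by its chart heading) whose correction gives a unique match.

ODC

As reported, no row in the chart matches all 8 reactions.
Reversing nitrate reduction → 2 organisms match (not unique).
Reversing ODC (to -) → unique match: Kingella kingae.
Reversing Oxidase → still no organism matches.
Reversing Esculin → still no organism matches.
Reversing Indole → still no organism matches.
Reversing DNase → still no organism matches.
Reversing X+V req. → still no organism matches.
Reversing Catalase → still no organism matches.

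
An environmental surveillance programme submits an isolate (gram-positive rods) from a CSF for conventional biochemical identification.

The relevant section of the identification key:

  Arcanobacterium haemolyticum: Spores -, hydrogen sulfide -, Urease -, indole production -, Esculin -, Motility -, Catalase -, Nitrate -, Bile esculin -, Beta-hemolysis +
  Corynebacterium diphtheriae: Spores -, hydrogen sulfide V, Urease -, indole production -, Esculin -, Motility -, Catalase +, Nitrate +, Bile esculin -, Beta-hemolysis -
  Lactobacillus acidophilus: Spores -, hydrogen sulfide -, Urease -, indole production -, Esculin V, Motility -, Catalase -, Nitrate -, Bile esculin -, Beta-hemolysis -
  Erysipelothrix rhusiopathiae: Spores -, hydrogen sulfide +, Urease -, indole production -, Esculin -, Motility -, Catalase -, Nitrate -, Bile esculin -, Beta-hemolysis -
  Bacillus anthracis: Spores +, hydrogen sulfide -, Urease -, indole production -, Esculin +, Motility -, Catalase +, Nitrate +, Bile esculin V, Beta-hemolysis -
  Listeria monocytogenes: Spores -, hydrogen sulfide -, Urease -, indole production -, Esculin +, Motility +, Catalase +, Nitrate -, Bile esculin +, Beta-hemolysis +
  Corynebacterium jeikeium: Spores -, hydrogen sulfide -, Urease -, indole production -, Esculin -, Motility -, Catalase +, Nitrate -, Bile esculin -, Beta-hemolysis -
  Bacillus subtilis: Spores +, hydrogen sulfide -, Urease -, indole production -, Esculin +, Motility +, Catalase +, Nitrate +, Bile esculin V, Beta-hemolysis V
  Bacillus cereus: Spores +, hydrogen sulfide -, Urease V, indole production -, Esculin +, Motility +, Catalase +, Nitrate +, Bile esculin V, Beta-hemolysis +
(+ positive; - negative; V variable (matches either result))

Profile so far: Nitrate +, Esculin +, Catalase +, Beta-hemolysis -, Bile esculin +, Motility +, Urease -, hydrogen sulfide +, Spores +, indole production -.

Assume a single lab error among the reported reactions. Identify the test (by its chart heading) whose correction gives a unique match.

As reported, no row in the chart matches all 10 reactions.
Reversing Beta-hemolysis → still no organism matches.
Reversing Nitrate → still no organism matches.
Reversing Urease → still no organism matches.
Reversing Bile esculin → still no organism matches.
Reversing Catalase → still no organism matches.
Reversing hydrogen sulfide (to -) → unique match: Bacillus subtilis.
Reversing Motility → still no organism matches.
Reversing Spores → still no organism matches.
Reversing Esculin → still no organism matches.
Reversing indole production → still no organism matches.

hydrogen sulfide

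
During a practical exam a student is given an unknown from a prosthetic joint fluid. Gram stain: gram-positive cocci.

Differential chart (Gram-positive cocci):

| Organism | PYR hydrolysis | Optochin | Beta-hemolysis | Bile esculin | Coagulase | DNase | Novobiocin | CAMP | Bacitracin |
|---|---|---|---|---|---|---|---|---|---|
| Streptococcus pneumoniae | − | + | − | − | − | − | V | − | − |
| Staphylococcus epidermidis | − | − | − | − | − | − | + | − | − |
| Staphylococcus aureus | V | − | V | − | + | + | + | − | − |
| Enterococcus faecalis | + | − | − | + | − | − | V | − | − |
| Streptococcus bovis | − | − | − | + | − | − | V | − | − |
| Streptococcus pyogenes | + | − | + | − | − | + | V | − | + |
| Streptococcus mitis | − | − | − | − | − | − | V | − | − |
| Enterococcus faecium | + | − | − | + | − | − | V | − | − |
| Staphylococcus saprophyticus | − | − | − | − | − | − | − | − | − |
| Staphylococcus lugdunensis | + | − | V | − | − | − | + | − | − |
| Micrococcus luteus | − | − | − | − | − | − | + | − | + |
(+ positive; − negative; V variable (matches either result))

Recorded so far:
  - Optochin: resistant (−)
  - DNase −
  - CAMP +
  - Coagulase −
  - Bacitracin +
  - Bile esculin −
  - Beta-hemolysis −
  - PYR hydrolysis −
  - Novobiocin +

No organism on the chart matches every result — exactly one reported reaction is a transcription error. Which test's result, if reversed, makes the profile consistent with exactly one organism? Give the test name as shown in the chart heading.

CAMP

As reported, no row in the chart matches all 9 reactions.
Reversing Optochin → still no organism matches.
Reversing Bile esculin → still no organism matches.
Reversing CAMP (to −) → unique match: Micrococcus luteus.
Reversing PYR hydrolysis → still no organism matches.
Reversing Beta-hemolysis → still no organism matches.
Reversing DNase → still no organism matches.
Reversing Coagulase → still no organism matches.
Reversing Novobiocin → still no organism matches.
Reversing Bacitracin → still no organism matches.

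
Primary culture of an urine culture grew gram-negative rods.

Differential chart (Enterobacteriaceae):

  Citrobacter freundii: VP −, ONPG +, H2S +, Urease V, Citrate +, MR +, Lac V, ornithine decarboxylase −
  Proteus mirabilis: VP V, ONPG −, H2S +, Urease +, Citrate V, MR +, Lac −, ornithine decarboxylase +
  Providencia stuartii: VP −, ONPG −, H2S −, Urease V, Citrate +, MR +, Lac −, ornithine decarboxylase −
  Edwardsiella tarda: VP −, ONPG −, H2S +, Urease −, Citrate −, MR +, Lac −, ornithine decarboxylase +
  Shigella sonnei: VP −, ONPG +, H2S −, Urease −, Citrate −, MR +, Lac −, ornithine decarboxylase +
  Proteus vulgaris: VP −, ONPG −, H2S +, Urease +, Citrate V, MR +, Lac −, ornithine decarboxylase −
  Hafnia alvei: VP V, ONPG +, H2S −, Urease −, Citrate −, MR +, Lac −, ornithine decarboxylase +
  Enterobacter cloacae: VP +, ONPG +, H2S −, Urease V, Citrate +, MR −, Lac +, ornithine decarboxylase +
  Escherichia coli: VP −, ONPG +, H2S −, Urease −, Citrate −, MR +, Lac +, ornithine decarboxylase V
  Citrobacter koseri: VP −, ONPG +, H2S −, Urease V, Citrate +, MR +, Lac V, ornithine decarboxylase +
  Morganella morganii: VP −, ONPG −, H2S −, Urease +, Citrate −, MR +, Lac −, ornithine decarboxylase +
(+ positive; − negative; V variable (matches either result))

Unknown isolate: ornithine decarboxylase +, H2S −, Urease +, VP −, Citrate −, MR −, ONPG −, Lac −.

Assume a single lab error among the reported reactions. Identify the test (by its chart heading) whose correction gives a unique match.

MR

As reported, no row in the chart matches all 8 reactions.
Reversing ONPG → still no organism matches.
Reversing Lac → still no organism matches.
Reversing Urease → still no organism matches.
Reversing MR (to +) → unique match: Morganella morganii.
Reversing Citrate → still no organism matches.
Reversing ornithine decarboxylase → still no organism matches.
Reversing H2S → still no organism matches.
Reversing VP → still no organism matches.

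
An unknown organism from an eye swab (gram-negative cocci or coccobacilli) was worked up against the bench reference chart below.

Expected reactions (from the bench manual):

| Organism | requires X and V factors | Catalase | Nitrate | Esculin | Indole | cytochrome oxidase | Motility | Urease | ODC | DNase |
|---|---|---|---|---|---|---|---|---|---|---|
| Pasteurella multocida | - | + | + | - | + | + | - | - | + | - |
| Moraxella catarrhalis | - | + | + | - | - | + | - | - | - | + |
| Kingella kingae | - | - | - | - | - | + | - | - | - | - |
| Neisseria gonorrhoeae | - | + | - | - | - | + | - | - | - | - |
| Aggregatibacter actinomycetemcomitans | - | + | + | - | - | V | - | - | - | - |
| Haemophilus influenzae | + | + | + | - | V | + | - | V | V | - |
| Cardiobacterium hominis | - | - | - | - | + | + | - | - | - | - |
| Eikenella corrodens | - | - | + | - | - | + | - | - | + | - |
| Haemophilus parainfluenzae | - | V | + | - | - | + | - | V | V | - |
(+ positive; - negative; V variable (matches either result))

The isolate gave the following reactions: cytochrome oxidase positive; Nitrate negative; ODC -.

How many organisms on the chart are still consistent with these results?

Nitrate -: excludes 6 organisms — 3 left.
ODC -: all 3 remaining candidates are consistent.
cytochrome oxidase +: all 3 remaining candidates are consistent.
Still consistent: Cardiobacterium hominis, Kingella kingae, Neisseria gonorrhoeae.

3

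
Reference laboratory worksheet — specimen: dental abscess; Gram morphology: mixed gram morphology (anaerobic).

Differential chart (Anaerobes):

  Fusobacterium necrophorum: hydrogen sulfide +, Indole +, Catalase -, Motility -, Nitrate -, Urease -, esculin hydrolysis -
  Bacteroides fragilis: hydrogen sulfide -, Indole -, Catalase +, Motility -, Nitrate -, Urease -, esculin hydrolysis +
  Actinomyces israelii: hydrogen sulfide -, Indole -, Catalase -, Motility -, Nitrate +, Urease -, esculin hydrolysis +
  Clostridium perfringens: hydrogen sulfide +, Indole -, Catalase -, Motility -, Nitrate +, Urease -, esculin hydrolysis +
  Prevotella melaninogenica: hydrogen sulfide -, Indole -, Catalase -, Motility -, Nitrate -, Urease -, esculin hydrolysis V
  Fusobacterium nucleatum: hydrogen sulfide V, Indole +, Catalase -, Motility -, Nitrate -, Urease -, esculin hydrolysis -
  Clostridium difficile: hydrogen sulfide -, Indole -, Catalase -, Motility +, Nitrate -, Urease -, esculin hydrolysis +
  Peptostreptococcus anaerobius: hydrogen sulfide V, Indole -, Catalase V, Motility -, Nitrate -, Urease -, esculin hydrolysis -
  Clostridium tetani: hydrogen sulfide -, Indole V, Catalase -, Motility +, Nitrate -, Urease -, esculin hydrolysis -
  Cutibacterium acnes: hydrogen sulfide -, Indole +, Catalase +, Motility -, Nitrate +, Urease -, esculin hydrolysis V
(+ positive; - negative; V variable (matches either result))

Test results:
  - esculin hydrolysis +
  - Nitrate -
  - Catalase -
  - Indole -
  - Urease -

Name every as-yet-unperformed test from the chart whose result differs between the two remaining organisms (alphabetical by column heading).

Motility

Nitrate -: excludes Actinomyces israelii, Clostridium perfringens, Cutibacterium acnes — 7 left.
Urease -: all 7 remaining candidates are consistent.
esculin hydrolysis +: excludes Fusobacterium necrophorum, Fusobacterium nucleatum, Peptostreptococcus anaerobius, Clostridium tetani — 3 left.
Indole -: all 3 remaining candidates are consistent.
Catalase -: excludes Bacteroides fragilis — 2 left.
Two candidates remain: Clostridium difficile and Prevotella melaninogenica.
  hydrogen sulfide: - vs - — same for both, does not separate.
  Motility: Clostridium difficile +, Prevotella melaninogenica - — discriminates.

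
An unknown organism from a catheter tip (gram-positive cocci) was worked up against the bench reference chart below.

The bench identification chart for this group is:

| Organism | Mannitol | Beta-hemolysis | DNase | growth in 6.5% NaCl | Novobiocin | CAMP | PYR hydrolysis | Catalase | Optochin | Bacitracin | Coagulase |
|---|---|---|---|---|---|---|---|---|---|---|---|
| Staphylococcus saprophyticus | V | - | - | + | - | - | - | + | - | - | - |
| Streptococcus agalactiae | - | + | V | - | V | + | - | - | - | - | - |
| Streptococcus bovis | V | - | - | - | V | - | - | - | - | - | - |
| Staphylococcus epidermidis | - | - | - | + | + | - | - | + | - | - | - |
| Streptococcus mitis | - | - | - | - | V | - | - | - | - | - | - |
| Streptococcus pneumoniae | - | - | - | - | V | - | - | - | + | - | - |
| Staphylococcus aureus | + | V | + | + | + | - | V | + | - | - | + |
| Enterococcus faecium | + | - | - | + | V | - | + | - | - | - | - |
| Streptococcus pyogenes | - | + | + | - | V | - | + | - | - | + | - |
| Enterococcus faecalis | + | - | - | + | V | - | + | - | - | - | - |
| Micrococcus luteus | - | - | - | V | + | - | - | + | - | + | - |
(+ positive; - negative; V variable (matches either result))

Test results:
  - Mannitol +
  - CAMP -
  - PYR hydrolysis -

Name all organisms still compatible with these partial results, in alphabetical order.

Staphylococcus aureus, Staphylococcus saprophyticus, Streptococcus bovis

Mannitol +: excludes 6 organisms — 5 left.
CAMP -: all 5 remaining candidates are consistent.
PYR hydrolysis -: excludes Enterococcus faecium, Enterococcus faecalis — 3 left.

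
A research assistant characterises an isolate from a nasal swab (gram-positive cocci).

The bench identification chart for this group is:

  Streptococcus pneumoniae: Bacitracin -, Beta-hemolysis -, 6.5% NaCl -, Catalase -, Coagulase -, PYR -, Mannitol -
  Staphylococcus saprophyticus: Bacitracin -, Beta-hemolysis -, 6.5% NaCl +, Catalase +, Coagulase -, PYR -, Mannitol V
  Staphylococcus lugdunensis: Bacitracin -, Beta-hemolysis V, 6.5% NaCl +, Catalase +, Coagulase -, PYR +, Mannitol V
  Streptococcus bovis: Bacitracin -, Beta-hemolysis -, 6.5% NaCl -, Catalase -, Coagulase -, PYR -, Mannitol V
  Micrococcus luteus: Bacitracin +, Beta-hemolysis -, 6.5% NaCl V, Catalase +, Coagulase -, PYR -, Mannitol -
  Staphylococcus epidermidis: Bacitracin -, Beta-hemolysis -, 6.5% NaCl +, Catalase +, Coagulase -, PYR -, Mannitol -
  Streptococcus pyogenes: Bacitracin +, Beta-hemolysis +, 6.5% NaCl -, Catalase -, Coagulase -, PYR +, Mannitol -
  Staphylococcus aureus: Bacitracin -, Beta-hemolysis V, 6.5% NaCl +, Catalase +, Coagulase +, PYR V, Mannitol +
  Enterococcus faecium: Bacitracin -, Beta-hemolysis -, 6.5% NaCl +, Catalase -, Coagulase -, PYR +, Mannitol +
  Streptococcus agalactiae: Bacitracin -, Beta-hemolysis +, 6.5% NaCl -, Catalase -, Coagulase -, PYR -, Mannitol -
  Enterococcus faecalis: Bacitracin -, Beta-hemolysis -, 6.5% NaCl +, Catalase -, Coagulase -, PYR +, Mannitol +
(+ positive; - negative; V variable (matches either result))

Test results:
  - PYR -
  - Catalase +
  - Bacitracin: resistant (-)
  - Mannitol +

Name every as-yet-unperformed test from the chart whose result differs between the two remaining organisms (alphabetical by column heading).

Coagulase

Mannitol +: excludes 5 organisms — 6 left.
PYR -: excludes Staphylococcus lugdunensis, Enterococcus faecium, Enterococcus faecalis — 3 left.
Bacitracin -: all 3 remaining candidates are consistent.
Catalase +: excludes Streptococcus bovis — 2 left.
Two candidates remain: Staphylococcus aureus and Staphylococcus saprophyticus.
  Beta-hemolysis: V vs - — variable for at least one, does not separate.
  6.5% NaCl: + vs + — same for both, does not separate.
  Coagulase: Staphylococcus aureus +, Staphylococcus saprophyticus - — discriminates.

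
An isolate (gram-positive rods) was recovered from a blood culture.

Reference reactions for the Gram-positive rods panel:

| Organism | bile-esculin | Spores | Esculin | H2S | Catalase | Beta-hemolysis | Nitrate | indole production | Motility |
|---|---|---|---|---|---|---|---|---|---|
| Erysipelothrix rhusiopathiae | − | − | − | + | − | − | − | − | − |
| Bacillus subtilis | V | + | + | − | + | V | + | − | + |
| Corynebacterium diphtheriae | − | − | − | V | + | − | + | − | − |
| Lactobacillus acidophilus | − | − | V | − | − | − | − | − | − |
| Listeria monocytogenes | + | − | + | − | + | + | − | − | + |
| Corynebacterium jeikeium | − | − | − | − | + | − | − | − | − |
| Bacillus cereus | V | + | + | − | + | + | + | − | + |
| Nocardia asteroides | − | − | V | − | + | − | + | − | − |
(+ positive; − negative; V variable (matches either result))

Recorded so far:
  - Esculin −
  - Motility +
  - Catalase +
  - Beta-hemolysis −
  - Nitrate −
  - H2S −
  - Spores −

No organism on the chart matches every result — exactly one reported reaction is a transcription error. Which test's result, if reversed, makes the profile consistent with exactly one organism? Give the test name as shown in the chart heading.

Motility

As reported, no row in the chart matches all 7 reactions.
Reversing H2S → still no organism matches.
Reversing Nitrate → still no organism matches.
Reversing Beta-hemolysis → still no organism matches.
Reversing Spores → still no organism matches.
Reversing Esculin → still no organism matches.
Reversing Catalase → still no organism matches.
Reversing Motility (to −) → unique match: Corynebacterium jeikeium.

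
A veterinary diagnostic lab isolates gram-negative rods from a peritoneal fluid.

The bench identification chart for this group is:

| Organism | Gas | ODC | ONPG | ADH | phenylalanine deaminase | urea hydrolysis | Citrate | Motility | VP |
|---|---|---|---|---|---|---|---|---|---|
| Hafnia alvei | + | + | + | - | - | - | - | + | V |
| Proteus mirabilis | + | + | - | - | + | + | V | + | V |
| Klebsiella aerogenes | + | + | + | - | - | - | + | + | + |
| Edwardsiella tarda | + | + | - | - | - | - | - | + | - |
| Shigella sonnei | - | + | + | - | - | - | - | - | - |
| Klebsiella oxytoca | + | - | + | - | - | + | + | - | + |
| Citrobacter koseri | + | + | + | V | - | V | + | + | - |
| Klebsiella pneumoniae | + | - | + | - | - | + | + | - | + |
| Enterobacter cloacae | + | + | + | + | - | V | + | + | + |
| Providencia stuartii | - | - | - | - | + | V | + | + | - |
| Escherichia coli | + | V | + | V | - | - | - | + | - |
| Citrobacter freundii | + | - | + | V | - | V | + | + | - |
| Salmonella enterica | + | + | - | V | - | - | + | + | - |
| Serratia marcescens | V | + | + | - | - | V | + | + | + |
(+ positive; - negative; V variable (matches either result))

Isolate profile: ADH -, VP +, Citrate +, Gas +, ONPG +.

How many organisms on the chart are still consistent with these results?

ONPG +: excludes Proteus mirabilis, Edwardsiella tarda, Providencia stuartii, Salmonella enterica — 10 left.
VP +: excludes Shigella sonnei, Citrobacter koseri, Escherichia coli, Citrobacter freundii — 6 left.
Citrate +: excludes Hafnia alvei — 5 left.
Gas +: all 5 remaining candidates are consistent.
ADH -: excludes Enterobacter cloacae — 4 left.
Still consistent: Klebsiella aerogenes, Klebsiella oxytoca, Klebsiella pneumoniae, Serratia marcescens.

4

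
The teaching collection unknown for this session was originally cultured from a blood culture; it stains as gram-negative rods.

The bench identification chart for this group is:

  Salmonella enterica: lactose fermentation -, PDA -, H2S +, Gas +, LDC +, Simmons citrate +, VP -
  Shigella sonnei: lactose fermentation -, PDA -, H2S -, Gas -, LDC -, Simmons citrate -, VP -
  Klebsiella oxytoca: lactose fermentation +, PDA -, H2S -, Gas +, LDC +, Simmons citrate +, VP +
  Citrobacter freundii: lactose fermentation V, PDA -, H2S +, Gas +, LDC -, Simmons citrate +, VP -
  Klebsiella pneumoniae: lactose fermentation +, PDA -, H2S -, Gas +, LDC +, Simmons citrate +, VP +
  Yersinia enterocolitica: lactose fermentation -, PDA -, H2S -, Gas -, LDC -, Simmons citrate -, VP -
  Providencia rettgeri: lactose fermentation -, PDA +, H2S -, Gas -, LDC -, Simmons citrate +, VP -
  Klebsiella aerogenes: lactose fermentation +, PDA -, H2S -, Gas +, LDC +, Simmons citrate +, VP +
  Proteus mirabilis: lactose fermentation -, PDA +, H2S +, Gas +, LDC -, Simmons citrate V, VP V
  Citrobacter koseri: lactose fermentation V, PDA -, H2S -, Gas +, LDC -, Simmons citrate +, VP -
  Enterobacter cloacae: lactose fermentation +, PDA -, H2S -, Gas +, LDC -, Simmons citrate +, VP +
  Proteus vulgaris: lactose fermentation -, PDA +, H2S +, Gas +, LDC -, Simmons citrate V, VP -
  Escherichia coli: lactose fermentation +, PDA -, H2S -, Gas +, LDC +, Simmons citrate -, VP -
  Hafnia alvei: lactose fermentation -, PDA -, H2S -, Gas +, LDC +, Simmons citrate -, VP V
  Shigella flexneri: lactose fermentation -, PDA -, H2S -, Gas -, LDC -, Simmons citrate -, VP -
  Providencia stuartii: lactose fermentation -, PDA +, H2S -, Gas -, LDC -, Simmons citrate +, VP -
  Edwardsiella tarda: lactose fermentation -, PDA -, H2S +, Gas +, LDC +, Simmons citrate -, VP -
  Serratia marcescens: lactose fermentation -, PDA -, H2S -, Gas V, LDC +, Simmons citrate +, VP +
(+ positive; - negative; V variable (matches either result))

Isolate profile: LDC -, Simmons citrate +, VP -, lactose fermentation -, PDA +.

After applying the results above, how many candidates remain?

4

PDA +: excludes 14 organisms — 4 left.
VP -: all 4 remaining candidates are consistent.
Simmons citrate +: all 4 remaining candidates are consistent.
LDC -: all 4 remaining candidates are consistent.
lactose fermentation -: all 4 remaining candidates are consistent.
Still consistent: Proteus mirabilis, Proteus vulgaris, Providencia rettgeri, Providencia stuartii.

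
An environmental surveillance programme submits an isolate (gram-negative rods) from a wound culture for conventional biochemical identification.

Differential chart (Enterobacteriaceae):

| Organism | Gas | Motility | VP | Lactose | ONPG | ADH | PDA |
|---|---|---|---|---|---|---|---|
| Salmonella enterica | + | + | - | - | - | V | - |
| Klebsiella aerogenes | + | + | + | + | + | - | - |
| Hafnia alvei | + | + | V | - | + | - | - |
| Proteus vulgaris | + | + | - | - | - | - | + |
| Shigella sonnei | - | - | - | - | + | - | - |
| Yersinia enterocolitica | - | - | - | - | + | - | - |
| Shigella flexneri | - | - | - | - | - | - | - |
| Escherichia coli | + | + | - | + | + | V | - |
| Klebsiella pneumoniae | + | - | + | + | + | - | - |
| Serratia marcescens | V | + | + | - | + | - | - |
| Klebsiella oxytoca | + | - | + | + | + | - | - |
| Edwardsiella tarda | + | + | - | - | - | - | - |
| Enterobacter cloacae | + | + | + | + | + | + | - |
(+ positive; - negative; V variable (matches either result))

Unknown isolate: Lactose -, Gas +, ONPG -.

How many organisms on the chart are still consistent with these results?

3

Gas +: excludes Shigella sonnei, Yersinia enterocolitica, Shigella flexneri — 10 left.
Lactose -: excludes 5 organisms — 5 left.
ONPG -: excludes Hafnia alvei, Serratia marcescens — 3 left.
Still consistent: Edwardsiella tarda, Proteus vulgaris, Salmonella enterica.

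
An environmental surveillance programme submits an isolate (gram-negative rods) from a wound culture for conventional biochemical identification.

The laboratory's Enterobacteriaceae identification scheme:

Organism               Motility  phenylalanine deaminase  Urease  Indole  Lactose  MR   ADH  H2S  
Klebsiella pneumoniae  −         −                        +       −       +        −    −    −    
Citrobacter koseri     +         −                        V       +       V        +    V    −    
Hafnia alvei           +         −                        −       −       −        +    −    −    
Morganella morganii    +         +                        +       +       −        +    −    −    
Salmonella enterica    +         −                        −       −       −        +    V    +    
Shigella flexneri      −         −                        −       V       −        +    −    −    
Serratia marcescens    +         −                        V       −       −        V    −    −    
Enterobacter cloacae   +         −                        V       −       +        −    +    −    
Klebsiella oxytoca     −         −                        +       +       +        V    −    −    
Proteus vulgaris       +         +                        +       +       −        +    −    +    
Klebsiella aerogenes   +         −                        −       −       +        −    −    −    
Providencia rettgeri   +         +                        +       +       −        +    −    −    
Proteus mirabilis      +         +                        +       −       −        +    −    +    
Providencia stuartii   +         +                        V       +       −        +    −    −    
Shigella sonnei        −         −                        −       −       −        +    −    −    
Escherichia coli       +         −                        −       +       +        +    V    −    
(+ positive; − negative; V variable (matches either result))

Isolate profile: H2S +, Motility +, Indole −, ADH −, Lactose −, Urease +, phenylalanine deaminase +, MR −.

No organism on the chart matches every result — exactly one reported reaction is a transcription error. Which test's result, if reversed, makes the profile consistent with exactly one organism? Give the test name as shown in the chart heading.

MR

As reported, no row in the chart matches all 8 reactions.
Reversing Lactose → still no organism matches.
Reversing Indole → still no organism matches.
Reversing Motility → still no organism matches.
Reversing Urease → still no organism matches.
Reversing phenylalanine deaminase → still no organism matches.
Reversing MR (to +) → unique match: Proteus mirabilis.
Reversing ADH → still no organism matches.
Reversing H2S → still no organism matches.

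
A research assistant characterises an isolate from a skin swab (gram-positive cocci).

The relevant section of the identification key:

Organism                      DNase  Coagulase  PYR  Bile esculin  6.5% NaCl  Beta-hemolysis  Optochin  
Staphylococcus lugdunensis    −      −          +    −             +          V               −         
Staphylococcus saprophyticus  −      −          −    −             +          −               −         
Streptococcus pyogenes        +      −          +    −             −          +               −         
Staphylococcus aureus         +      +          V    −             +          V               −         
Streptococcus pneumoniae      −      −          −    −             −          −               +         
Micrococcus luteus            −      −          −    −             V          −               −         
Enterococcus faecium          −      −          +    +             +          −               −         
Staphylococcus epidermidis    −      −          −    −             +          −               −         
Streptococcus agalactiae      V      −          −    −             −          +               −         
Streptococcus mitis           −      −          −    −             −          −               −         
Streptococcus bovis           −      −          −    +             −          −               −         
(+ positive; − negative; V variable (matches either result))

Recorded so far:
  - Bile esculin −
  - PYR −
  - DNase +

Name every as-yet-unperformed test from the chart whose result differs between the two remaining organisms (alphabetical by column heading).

DNase +: excludes 8 organisms — 3 left.
Bile esculin −: all 3 remaining candidates are consistent.
PYR −: excludes Streptococcus pyogenes — 2 left.
Two candidates remain: Staphylococcus aureus and Streptococcus agalactiae.
  Coagulase: Staphylococcus aureus +, Streptococcus agalactiae − — discriminates.
  6.5% NaCl: Staphylococcus aureus +, Streptococcus agalactiae − — discriminates.
  Beta-hemolysis: V vs + — variable for at least one, does not separate.
  Optochin: − vs − — same for both, does not separate.

6.5% NaCl, Coagulase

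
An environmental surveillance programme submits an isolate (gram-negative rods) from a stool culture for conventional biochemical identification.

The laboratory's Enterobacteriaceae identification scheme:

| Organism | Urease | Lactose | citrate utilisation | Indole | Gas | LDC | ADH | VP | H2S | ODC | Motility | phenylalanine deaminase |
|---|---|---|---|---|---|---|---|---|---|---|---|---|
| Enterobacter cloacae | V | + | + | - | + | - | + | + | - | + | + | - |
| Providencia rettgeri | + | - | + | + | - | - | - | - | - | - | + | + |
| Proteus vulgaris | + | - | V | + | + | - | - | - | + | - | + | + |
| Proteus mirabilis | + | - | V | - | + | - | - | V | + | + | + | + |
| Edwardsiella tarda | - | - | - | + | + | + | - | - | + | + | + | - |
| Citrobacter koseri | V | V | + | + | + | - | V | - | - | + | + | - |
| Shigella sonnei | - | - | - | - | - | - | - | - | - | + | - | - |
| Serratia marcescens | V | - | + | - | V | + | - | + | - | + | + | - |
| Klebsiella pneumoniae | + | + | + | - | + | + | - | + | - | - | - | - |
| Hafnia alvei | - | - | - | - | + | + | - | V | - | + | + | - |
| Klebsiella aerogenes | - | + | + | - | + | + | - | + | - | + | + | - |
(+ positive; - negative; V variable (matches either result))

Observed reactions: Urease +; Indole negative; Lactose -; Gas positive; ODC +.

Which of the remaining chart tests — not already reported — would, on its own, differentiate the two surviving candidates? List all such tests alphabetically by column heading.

H2S, LDC, phenylalanine deaminase

Gas +: excludes Providencia rettgeri, Shigella sonnei — 9 left.
ODC +: excludes Proteus vulgaris, Klebsiella pneumoniae — 7 left.
Lactose -: excludes Enterobacter cloacae, Klebsiella aerogenes — 5 left.
Urease +: excludes Edwardsiella tarda, Hafnia alvei — 3 left.
Indole -: excludes Citrobacter koseri — 2 left.
Two candidates remain: Proteus mirabilis and Serratia marcescens.
  citrate utilisation: V vs + — variable for at least one, does not separate.
  LDC: Proteus mirabilis -, Serratia marcescens + — discriminates.
  ADH: - vs - — same for both, does not separate.
  VP: V vs + — variable for at least one, does not separate.
  H2S: Proteus mirabilis +, Serratia marcescens - — discriminates.
  Motility: + vs + — same for both, does not separate.
  phenylalanine deaminase: Proteus mirabilis +, Serratia marcescens - — discriminates.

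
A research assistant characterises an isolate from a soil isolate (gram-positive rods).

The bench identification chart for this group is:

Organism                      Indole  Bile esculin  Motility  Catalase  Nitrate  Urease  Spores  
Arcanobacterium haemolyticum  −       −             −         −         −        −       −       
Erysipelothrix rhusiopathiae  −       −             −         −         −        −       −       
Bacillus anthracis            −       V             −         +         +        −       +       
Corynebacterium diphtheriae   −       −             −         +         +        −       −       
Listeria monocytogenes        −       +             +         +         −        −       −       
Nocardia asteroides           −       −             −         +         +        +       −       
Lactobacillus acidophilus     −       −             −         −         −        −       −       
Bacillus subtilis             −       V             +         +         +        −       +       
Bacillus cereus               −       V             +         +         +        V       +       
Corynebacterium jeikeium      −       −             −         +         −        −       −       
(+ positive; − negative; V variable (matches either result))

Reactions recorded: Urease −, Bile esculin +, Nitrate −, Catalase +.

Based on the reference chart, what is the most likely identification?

Listeria monocytogenes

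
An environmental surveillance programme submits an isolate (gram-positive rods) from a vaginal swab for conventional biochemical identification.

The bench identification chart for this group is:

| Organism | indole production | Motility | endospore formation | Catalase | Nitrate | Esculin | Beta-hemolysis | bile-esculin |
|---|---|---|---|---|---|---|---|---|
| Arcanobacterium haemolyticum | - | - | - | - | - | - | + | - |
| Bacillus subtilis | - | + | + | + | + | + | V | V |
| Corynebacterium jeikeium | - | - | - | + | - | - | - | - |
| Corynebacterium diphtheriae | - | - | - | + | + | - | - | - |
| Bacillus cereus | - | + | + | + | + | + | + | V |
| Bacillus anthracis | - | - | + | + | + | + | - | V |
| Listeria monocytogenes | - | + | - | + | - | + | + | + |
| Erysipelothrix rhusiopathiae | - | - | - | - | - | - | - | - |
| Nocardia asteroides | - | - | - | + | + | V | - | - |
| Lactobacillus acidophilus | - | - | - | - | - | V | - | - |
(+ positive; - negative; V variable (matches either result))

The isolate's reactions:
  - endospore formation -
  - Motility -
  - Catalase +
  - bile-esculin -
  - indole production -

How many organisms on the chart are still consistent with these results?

3

bile-esculin -: excludes Listeria monocytogenes — 9 left.
Motility -: excludes Bacillus subtilis, Bacillus cereus — 7 left.
indole production -: all 7 remaining candidates are consistent.
Catalase +: excludes Arcanobacterium haemolyticum, Erysipelothrix rhusiopathiae, Lactobacillus acidophilus — 4 left.
endospore formation -: excludes Bacillus anthracis — 3 left.
Still consistent: Corynebacterium diphtheriae, Corynebacterium jeikeium, Nocardia asteroides.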